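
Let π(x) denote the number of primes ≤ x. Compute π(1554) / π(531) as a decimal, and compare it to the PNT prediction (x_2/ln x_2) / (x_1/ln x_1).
π(1554)/π(531) = 245/99 ≈ 2.4747;  PNT prediction ≈ 2.4989.

π(531) = 99 and π(1554) = 245, so π(1554)/π(531) ≈ 2.4747. The PNT-predicted ratio is (1554/ln(1554)) / (531/ln(531)) ≈ 2.4989. The two agree to within a few percent, as expected.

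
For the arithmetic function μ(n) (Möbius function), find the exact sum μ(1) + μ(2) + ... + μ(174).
Σ_{n ≤ 174} μ(n) = -4

Compute μ(n) for each 1 ≤ n ≤ 174: μ(1) = 1, μ(2) = -1, μ(3) = -1, μ(4) = 0, μ(5) = -1, μ(6) = 1, μ(7) = -1, μ(8) = 0, μ(9) = 0, μ(10) = 1, μ(11) = -1, μ(12) = 0, μ(13) = -1, μ(14) = 1, μ(15) = 1, μ(16) = 0, μ(17) = -1, μ(18) = 0, μ(19) = -1, μ(20) = 0, μ(21) = 1, μ(22) = 1, μ(23) = -1, μ(24) = 0, μ(25) = 0, μ(26) = 1, μ(27) = 0, μ(28) = 0, μ(29) = -1, μ(30) = -1, μ(31) = -1, μ(32) = 0, μ(33) = 1, μ(34) = 1, μ(35) = 1, μ(36) = 0, μ(37) = -1, μ(38) = 1, μ(39) = 1, μ(40) = 0, μ(41) = -1, μ(42) = -1, μ(43) = -1, μ(44) = 0, μ(45) = 0, μ(46) = 1, μ(47) = -1, μ(48) = 0, μ(49) = 0, μ(50) = 0, μ(51) = 1, μ(52) = 0, μ(53) = -1, μ(54) = 0, μ(55) = 1, μ(56) = 0, μ(57) = 1, μ(58) = 1, μ(59) = -1, μ(60) = 0, μ(61) = -1, μ(62) = 1, μ(63) = 0, μ(64) = 0, μ(65) = 1, μ(66) = -1, μ(67) = -1, μ(68) = 0, μ(69) = 1, μ(70) = -1, μ(71) = -1, μ(72) = 0, μ(73) = -1, μ(74) = 1, μ(75) = 0, μ(76) = 0, μ(77) = 1, μ(78) = -1, μ(79) = -1, μ(80) = 0, μ(81) = 0, μ(82) = 1, μ(83) = -1, μ(84) = 0, μ(85) = 1, μ(86) = 1, μ(87) = 1, μ(88) = 0, μ(89) = -1, μ(90) = 0, μ(91) = 1, μ(92) = 0, μ(93) = 1, μ(94) = 1, μ(95) = 1, μ(96) = 0, μ(97) = -1, μ(98) = 0, μ(99) = 0, μ(100) = 0, μ(101) = -1, μ(102) = -1, μ(103) = -1, μ(104) = 0, μ(105) = -1, μ(106) = 1, μ(107) = -1, μ(108) = 0, μ(109) = -1, μ(110) = -1, μ(111) = 1, μ(112) = 0, μ(113) = -1, μ(114) = -1, μ(115) = 1, μ(116) = 0, μ(117) = 0, μ(118) = 1, μ(119) = 1, μ(120) = 0, μ(121) = 0, μ(122) = 1, μ(123) = 1, μ(124) = 0, μ(125) = 0, μ(126) = 0, μ(127) = -1, μ(128) = 0, μ(129) = 1, μ(130) = -1, μ(131) = -1, μ(132) = 0, μ(133) = 1, μ(134) = 1, μ(135) = 0, μ(136) = 0, μ(137) = -1, μ(138) = -1, μ(139) = -1, μ(140) = 0, μ(141) = 1, μ(142) = 1, μ(143) = 1, μ(144) = 0, μ(145) = 1, μ(146) = 1, μ(147) = 0, μ(148) = 0, μ(149) = -1, μ(150) = 0, μ(151) = -1, μ(152) = 0, μ(153) = 0, μ(154) = -1, μ(155) = 1, μ(156) = 0, μ(157) = -1, μ(158) = 1, μ(159) = 1, μ(160) = 0, μ(161) = 1, μ(162) = 0, μ(163) = -1, μ(164) = 0, μ(165) = -1, μ(166) = 1, μ(167) = -1, μ(168) = 0, μ(169) = 0, μ(170) = -1, μ(171) = 0, μ(172) = 0, μ(173) = -1, μ(174) = -1. Summing all 174 values: -4. (Mertens function M(x) = Σ_{n ≤ x} μ(n); on average M(x) should be small (PNT ⟺ M(x) = o(x)).)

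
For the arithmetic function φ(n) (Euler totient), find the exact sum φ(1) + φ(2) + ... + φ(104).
Σ_{n ≤ 104} φ(n) = 3326

Compute φ(n) for each 1 ≤ n ≤ 104: φ(1) = 1, φ(2) = 1, φ(3) = 2, φ(4) = 2, φ(5) = 4, φ(6) = 2, φ(7) = 6, φ(8) = 4, φ(9) = 6, φ(10) = 4, φ(11) = 10, φ(12) = 4, φ(13) = 12, φ(14) = 6, φ(15) = 8, φ(16) = 8, φ(17) = 16, φ(18) = 6, φ(19) = 18, φ(20) = 8, φ(21) = 12, φ(22) = 10, φ(23) = 22, φ(24) = 8, φ(25) = 20, φ(26) = 12, φ(27) = 18, φ(28) = 12, φ(29) = 28, φ(30) = 8, φ(31) = 30, φ(32) = 16, φ(33) = 20, φ(34) = 16, φ(35) = 24, φ(36) = 12, φ(37) = 36, φ(38) = 18, φ(39) = 24, φ(40) = 16, φ(41) = 40, φ(42) = 12, φ(43) = 42, φ(44) = 20, φ(45) = 24, φ(46) = 22, φ(47) = 46, φ(48) = 16, φ(49) = 42, φ(50) = 20, φ(51) = 32, φ(52) = 24, φ(53) = 52, φ(54) = 18, φ(55) = 40, φ(56) = 24, φ(57) = 36, φ(58) = 28, φ(59) = 58, φ(60) = 16, φ(61) = 60, φ(62) = 30, φ(63) = 36, φ(64) = 32, φ(65) = 48, φ(66) = 20, φ(67) = 66, φ(68) = 32, φ(69) = 44, φ(70) = 24, φ(71) = 70, φ(72) = 24, φ(73) = 72, φ(74) = 36, φ(75) = 40, φ(76) = 36, φ(77) = 60, φ(78) = 24, φ(79) = 78, φ(80) = 32, φ(81) = 54, φ(82) = 40, φ(83) = 82, φ(84) = 24, φ(85) = 64, φ(86) = 42, φ(87) = 56, φ(88) = 40, φ(89) = 88, φ(90) = 24, φ(91) = 72, φ(92) = 44, φ(93) = 60, φ(94) = 46, φ(95) = 72, φ(96) = 32, φ(97) = 96, φ(98) = 42, φ(99) = 60, φ(100) = 40, φ(101) = 100, φ(102) = 32, φ(103) = 102, φ(104) = 48. Summing all 104 values: 3326. (Average order: Σ_{n ≤ x} φ(n) ~ (3/π²) x². For x = 104, (3/π²)·104² ≈ 3287.67.)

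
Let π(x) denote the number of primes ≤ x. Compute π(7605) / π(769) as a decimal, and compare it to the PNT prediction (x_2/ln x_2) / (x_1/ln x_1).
π(7605)/π(769) = 966/136 ≈ 7.1029;  PNT prediction ≈ 7.3537.

π(769) = 136 and π(7605) = 966, so π(7605)/π(769) ≈ 7.1029. The PNT-predicted ratio is (7605/ln(7605)) / (769/ln(769)) ≈ 7.3537. The two agree to within a few percent, as expected.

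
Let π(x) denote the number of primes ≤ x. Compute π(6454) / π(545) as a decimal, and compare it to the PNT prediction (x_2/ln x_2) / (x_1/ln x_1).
π(6454)/π(545) = 838/100 ≈ 8.3800;  PNT prediction ≈ 8.5056.

π(545) = 100 and π(6454) = 838, so π(6454)/π(545) ≈ 8.3800. The PNT-predicted ratio is (6454/ln(6454)) / (545/ln(545)) ≈ 8.5056. The two agree to within a few percent, as expected.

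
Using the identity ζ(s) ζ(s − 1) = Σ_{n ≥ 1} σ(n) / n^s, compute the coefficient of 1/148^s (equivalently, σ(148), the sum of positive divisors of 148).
σ(148) = 266

In the product (Σ m^0/m^s)(Σ k / k^s) = Σ (Σ_{d | n} d) / n^s, the coefficient of 1/n^s is σ(n) = Σ_{d | n} d. For n = 148, divisors are [1, 2, 4, 37, 74, 148]; summing: σ(148) = 266.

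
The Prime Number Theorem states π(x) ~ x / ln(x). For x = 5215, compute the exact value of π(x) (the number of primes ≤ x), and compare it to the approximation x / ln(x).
π(5215) = 693;  x/ln(x) ≈ 609.28;  relative error ≈ 12.08%.

Directly count primes up to 5215: π(5215) = 693. The PNT approximation gives 5215/ln(5215) ≈ 5215/8.55929 ≈ 609.28. Relative error (π(x) − x/ln(x)) / π(x) ≈ 12.08%; the approximation is known to undercount slightly (Li(x) is a better estimate).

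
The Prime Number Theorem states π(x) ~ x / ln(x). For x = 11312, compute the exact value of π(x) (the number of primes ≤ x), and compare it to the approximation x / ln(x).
π(11312) = 1367;  x/ln(x) ≈ 1211.96;  relative error ≈ 11.34%.

Directly count primes up to 11312: π(11312) = 1367. The PNT approximation gives 11312/ln(11312) ≈ 11312/9.33362 ≈ 1211.96. Relative error (π(x) − x/ln(x)) / π(x) ≈ 11.34%; the approximation is known to undercount slightly (Li(x) is a better estimate).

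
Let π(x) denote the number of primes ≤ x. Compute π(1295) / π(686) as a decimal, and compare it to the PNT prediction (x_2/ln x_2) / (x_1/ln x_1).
π(1295)/π(686) = 210/124 ≈ 1.6935;  PNT prediction ≈ 1.7204.

π(686) = 124 and π(1295) = 210, so π(1295)/π(686) ≈ 1.6935. The PNT-predicted ratio is (1295/ln(1295)) / (686/ln(686)) ≈ 1.7204. The two agree to within a few percent, as expected.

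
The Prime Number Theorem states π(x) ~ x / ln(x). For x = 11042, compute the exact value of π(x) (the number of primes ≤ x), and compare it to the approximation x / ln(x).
π(11042) = 1337;  x/ln(x) ≈ 1186.11;  relative error ≈ 11.29%.

Directly count primes up to 11042: π(11042) = 1337. The PNT approximation gives 11042/ln(11042) ≈ 11042/9.30946 ≈ 1186.11. Relative error (π(x) − x/ln(x)) / π(x) ≈ 11.29%; the approximation is known to undercount slightly (Li(x) is a better estimate).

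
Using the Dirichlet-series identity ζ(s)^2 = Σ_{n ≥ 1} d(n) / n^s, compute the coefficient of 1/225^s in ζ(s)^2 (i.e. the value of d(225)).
d(225) = 9

ζ(s)^2 = (Σ 1/m^s)(Σ 1/k^s). The coefficient of 1/n^s in the product is the number of ordered pairs (m, k) with mk = n, which equals d(n). For n = 225, divisors are [1, 3, 5, 9, 15, 25, 45, 75, 225], so d(225) = 9.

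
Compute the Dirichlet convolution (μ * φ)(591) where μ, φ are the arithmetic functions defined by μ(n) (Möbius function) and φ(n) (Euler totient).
(μ * φ)(591) = 195

Divisors of 591: [1, 3, 197, 591]. For each d | 591:
  d = 1: μ(1) · φ(591/1) = 1 · 392 = 392
  d = 3: μ(3) · φ(591/3) = -1 · 196 = -196
  d = 197: μ(197) · φ(591/197) = -1 · 2 = -2
  d = 591: μ(591) · φ(591/591) = 1 · 1 = 1
Summing: (μ * φ)(591) = 392 + -196 + -2 + 1 = 195.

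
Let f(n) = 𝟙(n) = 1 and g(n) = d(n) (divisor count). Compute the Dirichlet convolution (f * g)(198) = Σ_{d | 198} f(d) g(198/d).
(𝟙 * d)(198) = 54

Divisors of 198: [1, 2, 3, 6, 9, 11, 18, 22, 33, 66, 99, 198]. For each d | 198:
  d = 1: 𝟙(1) · d(198/1) = 1 · 12 = 12
  d = 2: 𝟙(2) · d(198/2) = 1 · 6 = 6
  d = 3: 𝟙(3) · d(198/3) = 1 · 8 = 8
  d = 6: 𝟙(6) · d(198/6) = 1 · 4 = 4
  d = 9: 𝟙(9) · d(198/9) = 1 · 4 = 4
  d = 11: 𝟙(11) · d(198/11) = 1 · 6 = 6
  d = 18: 𝟙(18) · d(198/18) = 1 · 2 = 2
  d = 22: 𝟙(22) · d(198/22) = 1 · 3 = 3
  d = 33: 𝟙(33) · d(198/33) = 1 · 4 = 4
  d = 66: 𝟙(66) · d(198/66) = 1 · 2 = 2
  d = 99: 𝟙(99) · d(198/99) = 1 · 2 = 2
  d = 198: 𝟙(198) · d(198/198) = 1 · 1 = 1
Summing: (𝟙 * d)(198) = 12 + 6 + 8 + 4 + 4 + 6 + 2 + 3 + 4 + 2 + 2 + 1 = 54.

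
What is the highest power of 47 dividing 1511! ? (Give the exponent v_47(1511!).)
v_47(1511!) = 32

Legendre's formula: v_p(n!) = Σ_{k ≥ 1} ⌊n / p^k⌋. For p = 47, n = 1511, the terms are:
  ⌊1511/47^1⌋ = ⌊1511/47⌋ = 32
(the next term ⌊1511/47^2⌋ = 0, terminating the sum). Summing: v_47(1511!) = 32 = 32.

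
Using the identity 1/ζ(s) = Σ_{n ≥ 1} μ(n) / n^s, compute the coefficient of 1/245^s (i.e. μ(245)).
μ(245) = 0

Factor n = 245 = 5 · 7^2. μ(n) = 0 if any exponent ≥ 2 (not squarefree); otherwise μ(n) = (−1)^{ω(n)} where ω(n) is the number of distinct prime factors. Applying: μ(245) = 0.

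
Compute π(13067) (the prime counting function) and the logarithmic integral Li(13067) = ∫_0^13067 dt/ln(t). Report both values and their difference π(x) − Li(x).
π(13067) = 1556;  Li(13067) ≈ 1574.18;  π(x) − Li(x) ≈ -18.18.

Direct count of primes ≤ 13067 gives π(13067) = 1556. Numerical evaluation of the logarithmic integral gives Li(13067) ≈ 1574.18. The difference π(x) − Li(x) ≈ -18.18 is typically negative for small/moderate x (Li(x) overestimates), though Littlewood's theorem shows this sign changes infinitely often.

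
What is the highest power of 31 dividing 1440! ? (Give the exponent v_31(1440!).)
v_31(1440!) = 47

Legendre's formula: v_p(n!) = Σ_{k ≥ 1} ⌊n / p^k⌋. For p = 31, n = 1440, the terms are:
  ⌊1440/31^1⌋ = ⌊1440/31⌋ = 46
  ⌊1440/31^2⌋ = ⌊1440/961⌋ = 1
(the next term ⌊1440/31^3⌋ = 0, terminating the sum). Summing: v_31(1440!) = 46 + 1 = 47.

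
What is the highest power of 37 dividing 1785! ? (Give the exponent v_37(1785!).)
v_37(1785!) = 49

Legendre's formula: v_p(n!) = Σ_{k ≥ 1} ⌊n / p^k⌋. For p = 37, n = 1785, the terms are:
  ⌊1785/37^1⌋ = ⌊1785/37⌋ = 48
  ⌊1785/37^2⌋ = ⌊1785/1369⌋ = 1
(the next term ⌊1785/37^3⌋ = 0, terminating the sum). Summing: v_37(1785!) = 48 + 1 = 49.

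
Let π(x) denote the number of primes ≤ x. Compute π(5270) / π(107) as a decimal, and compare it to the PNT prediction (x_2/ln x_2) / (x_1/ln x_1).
π(5270)/π(107) = 698/28 ≈ 24.9286;  PNT prediction ≈ 26.8557.

π(107) = 28 and π(5270) = 698, so π(5270)/π(107) ≈ 24.9286. The PNT-predicted ratio is (5270/ln(5270)) / (107/ln(107)) ≈ 26.8557. The two agree to within a few percent, as expected.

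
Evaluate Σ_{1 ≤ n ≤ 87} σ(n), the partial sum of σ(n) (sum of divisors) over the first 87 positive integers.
Σ_{n ≤ 87} σ(n) = 6229

Compute σ(n) for each 1 ≤ n ≤ 87: σ(1) = 1, σ(2) = 3, σ(3) = 4, σ(4) = 7, σ(5) = 6, σ(6) = 12, σ(7) = 8, σ(8) = 15, σ(9) = 13, σ(10) = 18, σ(11) = 12, σ(12) = 28, σ(13) = 14, σ(14) = 24, σ(15) = 24, σ(16) = 31, σ(17) = 18, σ(18) = 39, σ(19) = 20, σ(20) = 42, σ(21) = 32, σ(22) = 36, σ(23) = 24, σ(24) = 60, σ(25) = 31, σ(26) = 42, σ(27) = 40, σ(28) = 56, σ(29) = 30, σ(30) = 72, σ(31) = 32, σ(32) = 63, σ(33) = 48, σ(34) = 54, σ(35) = 48, σ(36) = 91, σ(37) = 38, σ(38) = 60, σ(39) = 56, σ(40) = 90, σ(41) = 42, σ(42) = 96, σ(43) = 44, σ(44) = 84, σ(45) = 78, σ(46) = 72, σ(47) = 48, σ(48) = 124, σ(49) = 57, σ(50) = 93, σ(51) = 72, σ(52) = 98, σ(53) = 54, σ(54) = 120, σ(55) = 72, σ(56) = 120, σ(57) = 80, σ(58) = 90, σ(59) = 60, σ(60) = 168, σ(61) = 62, σ(62) = 96, σ(63) = 104, σ(64) = 127, σ(65) = 84, σ(66) = 144, σ(67) = 68, σ(68) = 126, σ(69) = 96, σ(70) = 144, σ(71) = 72, σ(72) = 195, σ(73) = 74, σ(74) = 114, σ(75) = 124, σ(76) = 140, σ(77) = 96, σ(78) = 168, σ(79) = 80, σ(80) = 186, σ(81) = 121, σ(82) = 126, σ(83) = 84, σ(84) = 224, σ(85) = 108, σ(86) = 132, σ(87) = 120. Summing all 87 values: 6229. (Average order: Σ_{n ≤ x} σ(n) ~ (π²/12) x². For x = 87, (π²/12)·87² ≈ 6225.25.)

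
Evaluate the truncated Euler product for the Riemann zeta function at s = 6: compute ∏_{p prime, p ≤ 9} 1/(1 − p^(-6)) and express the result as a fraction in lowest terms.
∏ = 5359375/5268016

The primes p ≤ 9 are [2, 3, 5, 7]. For each prime, (1 − 1/p^6)^(-1) = p^6 / (p^6 − 1). The product is (1 − 1/2^6)^(-1), (1 − 1/3^6)^(-1), (1 − 1/5^6)^(-1), (1 − 1/7^6)^(-1) = ∏ p^6 / (p^6 − 1) = 5359375/5268016.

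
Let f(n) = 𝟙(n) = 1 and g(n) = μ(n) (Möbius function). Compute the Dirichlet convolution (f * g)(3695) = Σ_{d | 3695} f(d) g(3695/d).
(𝟙 * μ)(3695) = 0

Divisors of 3695: [1, 5, 739, 3695]. For each d | 3695:
  d = 1: 𝟙(1) · μ(3695/1) = 1 · 1 = 1
  d = 5: 𝟙(5) · μ(3695/5) = 1 · -1 = -1
  d = 739: 𝟙(739) · μ(3695/739) = 1 · -1 = -1
  d = 3695: 𝟙(3695) · μ(3695/3695) = 1 · 1 = 1
Summing: (𝟙 * μ)(3695) = 1 + -1 + -1 + 1 = 0.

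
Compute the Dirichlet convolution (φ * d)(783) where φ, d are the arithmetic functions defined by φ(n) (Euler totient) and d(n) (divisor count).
(φ * d)(783) = 1200

Divisors of 783: [1, 3, 9, 27, 29, 87, 261, 783]. For each d | 783:
  d = 1: φ(1) · d(783/1) = 1 · 8 = 8
  d = 3: φ(3) · d(783/3) = 2 · 6 = 12
  d = 9: φ(9) · d(783/9) = 6 · 4 = 24
  d = 27: φ(27) · d(783/27) = 18 · 2 = 36
  d = 29: φ(29) · d(783/29) = 28 · 4 = 112
  d = 87: φ(87) · d(783/87) = 56 · 3 = 168
  d = 261: φ(261) · d(783/261) = 168 · 2 = 336
  d = 783: φ(783) · d(783/783) = 504 · 1 = 504
Summing: (φ * d)(783) = 8 + 12 + 24 + 36 + 112 + 168 + 336 + 504 = 1200.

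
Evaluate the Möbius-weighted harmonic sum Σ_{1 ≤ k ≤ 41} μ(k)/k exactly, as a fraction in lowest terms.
Σ μ(k)/k = 2646230291469/101416754509070

Values of μ(k) for 1 ≤ k ≤ 41: μ(1) = 1, μ(2) = -1, μ(3) = -1, μ(5) = -1, μ(6) = 1, μ(7) = -1, μ(10) = 1, μ(11) = -1, μ(13) = -1, μ(14) = 1, μ(15) = 1, μ(17) = -1, μ(19) = -1, μ(21) = 1, μ(22) = 1, μ(23) = -1, μ(26) = 1, μ(29) = -1, μ(30) = -1, μ(31) = -1, μ(33) = 1, μ(34) = 1, μ(35) = 1, μ(37) = -1, μ(38) = 1, μ(39) = 1, μ(41) = -1, with μ = 0 on non-squarefree integers. Summing μ(k)/k for k where μ(k) ≠ 0 gives 2646230291469/101416754509070 ≈ 0.0261. (PNT ⟺ this sum → 0 as n → ∞.)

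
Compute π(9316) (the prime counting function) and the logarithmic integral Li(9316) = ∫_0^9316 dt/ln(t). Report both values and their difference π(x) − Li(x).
π(9316) = 1152;  Li(9316) ≈ 1171.59;  π(x) − Li(x) ≈ -19.59.

Direct count of primes ≤ 9316 gives π(9316) = 1152. Numerical evaluation of the logarithmic integral gives Li(9316) ≈ 1171.59. The difference π(x) − Li(x) ≈ -19.59 is typically negative for small/moderate x (Li(x) overestimates), though Littlewood's theorem shows this sign changes infinitely often.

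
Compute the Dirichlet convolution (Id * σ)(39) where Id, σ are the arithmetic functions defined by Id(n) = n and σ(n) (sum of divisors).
(Id * σ)(39) = 189

Divisors of 39: [1, 3, 13, 39]. For each d | 39:
  d = 1: Id(1) · σ(39/1) = 1 · 56 = 56
  d = 3: Id(3) · σ(39/3) = 3 · 14 = 42
  d = 13: Id(13) · σ(39/13) = 13 · 4 = 52
  d = 39: Id(39) · σ(39/39) = 39 · 1 = 39
Summing: (Id * σ)(39) = 56 + 42 + 52 + 39 = 189.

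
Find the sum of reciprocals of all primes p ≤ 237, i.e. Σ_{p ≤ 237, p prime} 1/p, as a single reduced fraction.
Σ 1/p = 8762990377702925264993654890050782886250854676753323401606562622367345144099360398279019780479/4445236185272185438169240794291312557432222642727183809026451438704160103479600800432029464270

π(237) = 51, so the primes ≤ 237 are [2, 3, 5, 7, 11, 13, 17, 19, 23, 29, 31, 37, 41, 43, 47, 53, 59, 61, 67, 71, 73, 79, 83, 89, 97, 101, 103, 107, 109, 113, 127, 131, 137, 139, 149, 151, 157, 163, 167, 173, 179, 181, 191, 193, 197, 199, 211, 223, 227, 229, 233]. Summing 1/p over these primes: 8762990377702925264993654890050782886250854676753323401606562622367345144099360398279019780479/4445236185272185438169240794291312557432222642727183809026451438704160103479600800432029464270 ≈ 1.9713. Mertens estimate ln ln(237) + 0.2615 ≈ 1.9604.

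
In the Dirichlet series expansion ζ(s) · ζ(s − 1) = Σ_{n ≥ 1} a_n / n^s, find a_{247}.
σ(247) = 280

In the product (Σ m^0/m^s)(Σ k / k^s) = Σ (Σ_{d | n} d) / n^s, the coefficient of 1/n^s is σ(n) = Σ_{d | n} d. For n = 247, divisors are [1, 13, 19, 247]; summing: σ(247) = 280.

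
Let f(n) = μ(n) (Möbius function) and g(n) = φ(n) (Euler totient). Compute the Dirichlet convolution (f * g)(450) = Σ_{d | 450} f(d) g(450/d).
(μ * φ)(450) = 0

Divisors of 450: [1, 2, 3, 5, 6, 9, 10, 15, 18, 25, 30, 45, 50, 75, 90, 150, 225, 450]. For each d | 450:
  d = 1: μ(1) · φ(450/1) = 1 · 120 = 120
  d = 2: μ(2) · φ(450/2) = -1 · 120 = -120
  d = 3: μ(3) · φ(450/3) = -1 · 40 = -40
  d = 5: μ(5) · φ(450/5) = -1 · 24 = -24
  d = 6: μ(6) · φ(450/6) = 1 · 40 = 40
  d = 9: μ(9) · φ(450/9) = 0 · 20 = 0
  d = 10: μ(10) · φ(450/10) = 1 · 24 = 24
  d = 15: μ(15) · φ(450/15) = 1 · 8 = 8
  d = 18: μ(18) · φ(450/18) = 0 · 20 = 0
  d = 25: μ(25) · φ(450/25) = 0 · 6 = 0
  d = 30: μ(30) · φ(450/30) = -1 · 8 = -8
  d = 45: μ(45) · φ(450/45) = 0 · 4 = 0
  d = 50: μ(50) · φ(450/50) = 0 · 6 = 0
  d = 75: μ(75) · φ(450/75) = 0 · 2 = 0
  d = 90: μ(90) · φ(450/90) = 0 · 4 = 0
  d = 150: μ(150) · φ(450/150) = 0 · 2 = 0
  d = 225: μ(225) · φ(450/225) = 0 · 1 = 0
  d = 450: μ(450) · φ(450/450) = 0 · 1 = 0
Summing: (μ * φ)(450) = 120 + -120 + -40 + -24 + 40 + 0 + 24 + 8 + 0 + 0 + -8 + 0 + 0 + 0 + 0 + 0 + 0 + 0 = 0.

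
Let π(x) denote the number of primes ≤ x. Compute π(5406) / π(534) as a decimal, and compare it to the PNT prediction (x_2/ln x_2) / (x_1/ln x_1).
π(5406)/π(534) = 712/99 ≈ 7.1919;  PNT prediction ≈ 7.3971.

π(534) = 99 and π(5406) = 712, so π(5406)/π(534) ≈ 7.1919. The PNT-predicted ratio is (5406/ln(5406)) / (534/ln(534)) ≈ 7.3971. The two agree to within a few percent, as expected.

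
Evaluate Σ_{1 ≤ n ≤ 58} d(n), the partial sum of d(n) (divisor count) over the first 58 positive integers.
Σ_{n ≤ 58} d(n) = 247

Compute d(n) for each 1 ≤ n ≤ 58: d(1) = 1, d(2) = 2, d(3) = 2, d(4) = 3, d(5) = 2, d(6) = 4, d(7) = 2, d(8) = 4, d(9) = 3, d(10) = 4, d(11) = 2, d(12) = 6, d(13) = 2, d(14) = 4, d(15) = 4, d(16) = 5, d(17) = 2, d(18) = 6, d(19) = 2, d(20) = 6, d(21) = 4, d(22) = 4, d(23) = 2, d(24) = 8, d(25) = 3, d(26) = 4, d(27) = 4, d(28) = 6, d(29) = 2, d(30) = 8, d(31) = 2, d(32) = 6, d(33) = 4, d(34) = 4, d(35) = 4, d(36) = 9, d(37) = 2, d(38) = 4, d(39) = 4, d(40) = 8, d(41) = 2, d(42) = 8, d(43) = 2, d(44) = 6, d(45) = 6, d(46) = 4, d(47) = 2, d(48) = 10, d(49) = 3, d(50) = 6, d(51) = 4, d(52) = 6, d(53) = 2, d(54) = 8, d(55) = 4, d(56) = 8, d(57) = 4, d(58) = 4. Summing all 58 values: 247. (Dirichlet's divisor formula: Σ_{n ≤ x} d(n) = x ln(x) + (2γ − 1) x + O(√x). For x = 58, the asymptotic estimate is ≈ 244.46.)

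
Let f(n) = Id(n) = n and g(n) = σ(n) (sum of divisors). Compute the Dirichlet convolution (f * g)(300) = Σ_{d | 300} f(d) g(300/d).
(Id * σ)(300) = 10234

Divisors of 300: [1, 2, 3, 4, 5, 6, 10, 12, 15, 20, 25, 30, 50, 60, 75, 100, 150, 300]. For each d | 300:
  d = 1: Id(1) · σ(300/1) = 1 · 868 = 868
  d = 2: Id(2) · σ(300/2) = 2 · 372 = 744
  d = 3: Id(3) · σ(300/3) = 3 · 217 = 651
  d = 4: Id(4) · σ(300/4) = 4 · 124 = 496
  d = 5: Id(5) · σ(300/5) = 5 · 168 = 840
  d = 6: Id(6) · σ(300/6) = 6 · 93 = 558
  d = 10: Id(10) · σ(300/10) = 10 · 72 = 720
  d = 12: Id(12) · σ(300/12) = 12 · 31 = 372
  d = 15: Id(15) · σ(300/15) = 15 · 42 = 630
  d = 20: Id(20) · σ(300/20) = 20 · 24 = 480
  d = 25: Id(25) · σ(300/25) = 25 · 28 = 700
  d = 30: Id(30) · σ(300/30) = 30 · 18 = 540
  d = 50: Id(50) · σ(300/50) = 50 · 12 = 600
  d = 60: Id(60) · σ(300/60) = 60 · 6 = 360
  d = 75: Id(75) · σ(300/75) = 75 · 7 = 525
  d = 100: Id(100) · σ(300/100) = 100 · 4 = 400
  d = 150: Id(150) · σ(300/150) = 150 · 3 = 450
  d = 300: Id(300) · σ(300/300) = 300 · 1 = 300
Summing: (Id * σ)(300) = 868 + 744 + 651 + 496 + 840 + 558 + 720 + 372 + 630 + 480 + 700 + 540 + 600 + 360 + 525 + 400 + 450 + 300 = 10234.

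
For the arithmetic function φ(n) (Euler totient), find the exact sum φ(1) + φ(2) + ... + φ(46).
Σ_{n ≤ 46} φ(n) = 650

Compute φ(n) for each 1 ≤ n ≤ 46: φ(1) = 1, φ(2) = 1, φ(3) = 2, φ(4) = 2, φ(5) = 4, φ(6) = 2, φ(7) = 6, φ(8) = 4, φ(9) = 6, φ(10) = 4, φ(11) = 10, φ(12) = 4, φ(13) = 12, φ(14) = 6, φ(15) = 8, φ(16) = 8, φ(17) = 16, φ(18) = 6, φ(19) = 18, φ(20) = 8, φ(21) = 12, φ(22) = 10, φ(23) = 22, φ(24) = 8, φ(25) = 20, φ(26) = 12, φ(27) = 18, φ(28) = 12, φ(29) = 28, φ(30) = 8, φ(31) = 30, φ(32) = 16, φ(33) = 20, φ(34) = 16, φ(35) = 24, φ(36) = 12, φ(37) = 36, φ(38) = 18, φ(39) = 24, φ(40) = 16, φ(41) = 40, φ(42) = 12, φ(43) = 42, φ(44) = 20, φ(45) = 24, φ(46) = 22. Summing all 46 values: 650. (Average order: Σ_{n ≤ x} φ(n) ~ (3/π²) x². For x = 46, (3/π²)·46² ≈ 643.19.)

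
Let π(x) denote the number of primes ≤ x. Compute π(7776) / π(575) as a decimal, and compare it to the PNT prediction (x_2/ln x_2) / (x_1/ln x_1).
π(7776)/π(575) = 985/105 ≈ 9.3810;  PNT prediction ≈ 9.5920.

π(575) = 105 and π(7776) = 985, so π(7776)/π(575) ≈ 9.3810. The PNT-predicted ratio is (7776/ln(7776)) / (575/ln(575)) ≈ 9.5920. The two agree to within a few percent, as expected.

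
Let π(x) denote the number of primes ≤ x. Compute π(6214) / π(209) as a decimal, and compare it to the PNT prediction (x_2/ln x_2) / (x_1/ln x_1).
π(6214)/π(209) = 808/46 ≈ 17.5652;  PNT prediction ≈ 18.1851.

π(209) = 46 and π(6214) = 808, so π(6214)/π(209) ≈ 17.5652. The PNT-predicted ratio is (6214/ln(6214)) / (209/ln(209)) ≈ 18.1851. The two agree to within a few percent, as expected.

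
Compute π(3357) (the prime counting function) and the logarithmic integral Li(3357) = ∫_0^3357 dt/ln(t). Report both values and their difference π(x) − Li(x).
π(3357) = 472;  Li(3357) ≈ 487.03;  π(x) − Li(x) ≈ -15.03.

Direct count of primes ≤ 3357 gives π(3357) = 472. Numerical evaluation of the logarithmic integral gives Li(3357) ≈ 487.03. The difference π(x) − Li(x) ≈ -15.03 is typically negative for small/moderate x (Li(x) overestimates), though Littlewood's theorem shows this sign changes infinitely often.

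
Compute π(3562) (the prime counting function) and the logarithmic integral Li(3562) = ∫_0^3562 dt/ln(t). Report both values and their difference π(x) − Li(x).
π(3562) = 499;  Li(3562) ≈ 512.19;  π(x) − Li(x) ≈ -13.19.

Direct count of primes ≤ 3562 gives π(3562) = 499. Numerical evaluation of the logarithmic integral gives Li(3562) ≈ 512.19. The difference π(x) − Li(x) ≈ -13.19 is typically negative for small/moderate x (Li(x) overestimates), though Littlewood's theorem shows this sign changes infinitely often.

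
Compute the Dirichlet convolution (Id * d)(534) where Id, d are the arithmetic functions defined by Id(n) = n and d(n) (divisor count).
(Id * d)(534) = 1820

Divisors of 534: [1, 2, 3, 6, 89, 178, 267, 534]. For each d | 534:
  d = 1: Id(1) · d(534/1) = 1 · 8 = 8
  d = 2: Id(2) · d(534/2) = 2 · 4 = 8
  d = 3: Id(3) · d(534/3) = 3 · 4 = 12
  d = 6: Id(6) · d(534/6) = 6 · 2 = 12
  d = 89: Id(89) · d(534/89) = 89 · 4 = 356
  d = 178: Id(178) · d(534/178) = 178 · 2 = 356
  d = 267: Id(267) · d(534/267) = 267 · 2 = 534
  d = 534: Id(534) · d(534/534) = 534 · 1 = 534
Summing: (Id * d)(534) = 8 + 8 + 12 + 12 + 356 + 356 + 534 + 534 = 1820.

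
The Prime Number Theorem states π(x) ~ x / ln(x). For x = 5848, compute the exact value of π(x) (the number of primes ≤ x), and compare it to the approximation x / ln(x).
π(5848) = 767;  x/ln(x) ≈ 674.21;  relative error ≈ 12.10%.

Directly count primes up to 5848: π(5848) = 767. The PNT approximation gives 5848/ln(5848) ≈ 5848/8.67386 ≈ 674.21. Relative error (π(x) − x/ln(x)) / π(x) ≈ 12.10%; the approximation is known to undercount slightly (Li(x) is a better estimate).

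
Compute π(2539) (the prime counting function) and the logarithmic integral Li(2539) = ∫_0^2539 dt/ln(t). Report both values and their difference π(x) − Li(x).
π(2539) = 371;  Li(2539) ≈ 384.59;  π(x) − Li(x) ≈ -13.59.

Direct count of primes ≤ 2539 gives π(2539) = 371. Numerical evaluation of the logarithmic integral gives Li(2539) ≈ 384.59. The difference π(x) − Li(x) ≈ -13.59 is typically negative for small/moderate x (Li(x) overestimates), though Littlewood's theorem shows this sign changes infinitely often.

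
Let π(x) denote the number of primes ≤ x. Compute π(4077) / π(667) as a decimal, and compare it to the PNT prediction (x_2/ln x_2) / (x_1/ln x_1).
π(4077)/π(667) = 561/121 ≈ 4.6364;  PNT prediction ≈ 4.7814.

π(667) = 121 and π(4077) = 561, so π(4077)/π(667) ≈ 4.6364. The PNT-predicted ratio is (4077/ln(4077)) / (667/ln(667)) ≈ 4.7814. The two agree to within a few percent, as expected.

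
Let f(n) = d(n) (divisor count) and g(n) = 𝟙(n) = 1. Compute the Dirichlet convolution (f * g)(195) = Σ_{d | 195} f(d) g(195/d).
(d * 𝟙)(195) = 27

Divisors of 195: [1, 3, 5, 13, 15, 39, 65, 195]. For each d | 195:
  d = 1: d(1) · 𝟙(195/1) = 1 · 1 = 1
  d = 3: d(3) · 𝟙(195/3) = 2 · 1 = 2
  d = 5: d(5) · 𝟙(195/5) = 2 · 1 = 2
  d = 13: d(13) · 𝟙(195/13) = 2 · 1 = 2
  d = 15: d(15) · 𝟙(195/15) = 4 · 1 = 4
  d = 39: d(39) · 𝟙(195/39) = 4 · 1 = 4
  d = 65: d(65) · 𝟙(195/65) = 4 · 1 = 4
  d = 195: d(195) · 𝟙(195/195) = 8 · 1 = 8
Summing: (d * 𝟙)(195) = 1 + 2 + 2 + 2 + 4 + 4 + 4 + 8 = 27.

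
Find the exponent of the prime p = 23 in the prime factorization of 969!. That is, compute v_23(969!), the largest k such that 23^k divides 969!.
v_23(969!) = 43

Legendre's formula: v_p(n!) = Σ_{k ≥ 1} ⌊n / p^k⌋. For p = 23, n = 969, the terms are:
  ⌊969/23^1⌋ = ⌊969/23⌋ = 42
  ⌊969/23^2⌋ = ⌊969/529⌋ = 1
(the next term ⌊969/23^3⌋ = 0, terminating the sum). Summing: v_23(969!) = 42 + 1 = 43.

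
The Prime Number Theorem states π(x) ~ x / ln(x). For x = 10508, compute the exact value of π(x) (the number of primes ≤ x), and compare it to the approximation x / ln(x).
π(10508) = 1285;  x/ln(x) ≈ 1134.79;  relative error ≈ 11.69%.

Directly count primes up to 10508: π(10508) = 1285. The PNT approximation gives 10508/ln(10508) ≈ 10508/9.25989 ≈ 1134.79. Relative error (π(x) − x/ln(x)) / π(x) ≈ 11.69%; the approximation is known to undercount slightly (Li(x) is a better estimate).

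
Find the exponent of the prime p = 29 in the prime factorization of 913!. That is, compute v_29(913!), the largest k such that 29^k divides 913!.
v_29(913!) = 32

Legendre's formula: v_p(n!) = Σ_{k ≥ 1} ⌊n / p^k⌋. For p = 29, n = 913, the terms are:
  ⌊913/29^1⌋ = ⌊913/29⌋ = 31
  ⌊913/29^2⌋ = ⌊913/841⌋ = 1
(the next term ⌊913/29^3⌋ = 0, terminating the sum). Summing: v_29(913!) = 31 + 1 = 32.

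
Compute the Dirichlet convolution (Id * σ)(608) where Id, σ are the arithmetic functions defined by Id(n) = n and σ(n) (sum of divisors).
(Id * σ)(608) = 12519

Divisors of 608: [1, 2, 4, 8, 16, 19, 32, 38, 76, 152, 304, 608]. For each d | 608:
  d = 1: Id(1) · σ(608/1) = 1 · 1260 = 1260
  d = 2: Id(2) · σ(608/2) = 2 · 620 = 1240
  d = 4: Id(4) · σ(608/4) = 4 · 300 = 1200
  d = 8: Id(8) · σ(608/8) = 8 · 140 = 1120
  d = 16: Id(16) · σ(608/16) = 16 · 60 = 960
  d = 19: Id(19) · σ(608/19) = 19 · 63 = 1197
  d = 32: Id(32) · σ(608/32) = 32 · 20 = 640
  d = 38: Id(38) · σ(608/38) = 38 · 31 = 1178
  d = 76: Id(76) · σ(608/76) = 76 · 15 = 1140
  d = 152: Id(152) · σ(608/152) = 152 · 7 = 1064
  d = 304: Id(304) · σ(608/304) = 304 · 3 = 912
  d = 608: Id(608) · σ(608/608) = 608 · 1 = 608
Summing: (Id * σ)(608) = 1260 + 1240 + 1200 + 1120 + 960 + 1197 + 640 + 1178 + 1140 + 1064 + 912 + 608 = 12519.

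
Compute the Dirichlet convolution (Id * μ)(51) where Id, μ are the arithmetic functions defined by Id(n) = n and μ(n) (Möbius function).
(Id * μ)(51) = 32

Divisors of 51: [1, 3, 17, 51]. For each d | 51:
  d = 1: Id(1) · μ(51/1) = 1 · 1 = 1
  d = 3: Id(3) · μ(51/3) = 3 · -1 = -3
  d = 17: Id(17) · μ(51/17) = 17 · -1 = -17
  d = 51: Id(51) · μ(51/51) = 51 · 1 = 51
Summing: (Id * μ)(51) = 1 + -3 + -17 + 51 = 32.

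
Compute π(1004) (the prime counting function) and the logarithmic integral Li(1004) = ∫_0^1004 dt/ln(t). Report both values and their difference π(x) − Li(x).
π(1004) = 168;  Li(1004) ≈ 178.19;  π(x) − Li(x) ≈ -10.19.

Direct count of primes ≤ 1004 gives π(1004) = 168. Numerical evaluation of the logarithmic integral gives Li(1004) ≈ 178.19. The difference π(x) − Li(x) ≈ -10.19 is typically negative for small/moderate x (Li(x) overestimates), though Littlewood's theorem shows this sign changes infinitely often.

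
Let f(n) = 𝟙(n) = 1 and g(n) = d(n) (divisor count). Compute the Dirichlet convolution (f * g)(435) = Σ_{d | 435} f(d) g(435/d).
(𝟙 * d)(435) = 27

Divisors of 435: [1, 3, 5, 15, 29, 87, 145, 435]. For each d | 435:
  d = 1: 𝟙(1) · d(435/1) = 1 · 8 = 8
  d = 3: 𝟙(3) · d(435/3) = 1 · 4 = 4
  d = 5: 𝟙(5) · d(435/5) = 1 · 4 = 4
  d = 15: 𝟙(15) · d(435/15) = 1 · 2 = 2
  d = 29: 𝟙(29) · d(435/29) = 1 · 4 = 4
  d = 87: 𝟙(87) · d(435/87) = 1 · 2 = 2
  d = 145: 𝟙(145) · d(435/145) = 1 · 2 = 2
  d = 435: 𝟙(435) · d(435/435) = 1 · 1 = 1
Summing: (𝟙 * d)(435) = 8 + 4 + 4 + 2 + 4 + 2 + 2 + 1 = 27.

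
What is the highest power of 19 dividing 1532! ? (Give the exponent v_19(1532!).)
v_19(1532!) = 84

Legendre's formula: v_p(n!) = Σ_{k ≥ 1} ⌊n / p^k⌋. For p = 19, n = 1532, the terms are:
  ⌊1532/19^1⌋ = ⌊1532/19⌋ = 80
  ⌊1532/19^2⌋ = ⌊1532/361⌋ = 4
(the next term ⌊1532/19^3⌋ = 0, terminating the sum). Summing: v_19(1532!) = 80 + 4 = 84.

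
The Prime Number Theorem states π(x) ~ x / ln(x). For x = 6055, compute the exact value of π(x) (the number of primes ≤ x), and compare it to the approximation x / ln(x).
π(6055) = 790;  x/ln(x) ≈ 695.29;  relative error ≈ 11.99%.

Directly count primes up to 6055: π(6055) = 790. The PNT approximation gives 6055/ln(6055) ≈ 6055/8.70864 ≈ 695.29. Relative error (π(x) − x/ln(x)) / π(x) ≈ 11.99%; the approximation is known to undercount slightly (Li(x) is a better estimate).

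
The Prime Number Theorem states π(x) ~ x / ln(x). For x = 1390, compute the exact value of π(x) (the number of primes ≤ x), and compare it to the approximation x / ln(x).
π(1390) = 221;  x/ln(x) ≈ 192.07;  relative error ≈ 13.09%.

Directly count primes up to 1390: π(1390) = 221. The PNT approximation gives 1390/ln(1390) ≈ 1390/7.23706 ≈ 192.07. Relative error (π(x) − x/ln(x)) / π(x) ≈ 13.09%; the approximation is known to undercount slightly (Li(x) is a better estimate).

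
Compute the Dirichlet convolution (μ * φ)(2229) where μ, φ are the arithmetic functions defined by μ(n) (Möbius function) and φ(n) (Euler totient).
(μ * φ)(2229) = 741

Divisors of 2229: [1, 3, 743, 2229]. For each d | 2229:
  d = 1: μ(1) · φ(2229/1) = 1 · 1484 = 1484
  d = 3: μ(3) · φ(2229/3) = -1 · 742 = -742
  d = 743: μ(743) · φ(2229/743) = -1 · 2 = -2
  d = 2229: μ(2229) · φ(2229/2229) = 1 · 1 = 1
Summing: (μ * φ)(2229) = 1484 + -742 + -2 + 1 = 741.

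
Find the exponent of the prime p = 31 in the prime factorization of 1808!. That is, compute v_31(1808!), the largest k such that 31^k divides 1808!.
v_31(1808!) = 59

Legendre's formula: v_p(n!) = Σ_{k ≥ 1} ⌊n / p^k⌋. For p = 31, n = 1808, the terms are:
  ⌊1808/31^1⌋ = ⌊1808/31⌋ = 58
  ⌊1808/31^2⌋ = ⌊1808/961⌋ = 1
(the next term ⌊1808/31^3⌋ = 0, terminating the sum). Summing: v_31(1808!) = 58 + 1 = 59.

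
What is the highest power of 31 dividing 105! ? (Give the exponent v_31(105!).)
v_31(105!) = 3

Legendre's formula: v_p(n!) = Σ_{k ≥ 1} ⌊n / p^k⌋. For p = 31, n = 105, the terms are:
  ⌊105/31^1⌋ = ⌊105/31⌋ = 3
(the next term ⌊105/31^2⌋ = 0, terminating the sum). Summing: v_31(105!) = 3 = 3.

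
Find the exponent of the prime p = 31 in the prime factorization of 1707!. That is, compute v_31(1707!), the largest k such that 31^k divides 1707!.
v_31(1707!) = 56

Legendre's formula: v_p(n!) = Σ_{k ≥ 1} ⌊n / p^k⌋. For p = 31, n = 1707, the terms are:
  ⌊1707/31^1⌋ = ⌊1707/31⌋ = 55
  ⌊1707/31^2⌋ = ⌊1707/961⌋ = 1
(the next term ⌊1707/31^3⌋ = 0, terminating the sum). Summing: v_31(1707!) = 55 + 1 = 56.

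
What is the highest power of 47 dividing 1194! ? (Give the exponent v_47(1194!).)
v_47(1194!) = 25

Legendre's formula: v_p(n!) = Σ_{k ≥ 1} ⌊n / p^k⌋. For p = 47, n = 1194, the terms are:
  ⌊1194/47^1⌋ = ⌊1194/47⌋ = 25
(the next term ⌊1194/47^2⌋ = 0, terminating the sum). Summing: v_47(1194!) = 25 = 25.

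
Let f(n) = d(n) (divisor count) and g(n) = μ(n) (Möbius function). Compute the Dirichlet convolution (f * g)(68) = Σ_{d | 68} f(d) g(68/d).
(d * μ)(68) = 1

Divisors of 68: [1, 2, 4, 17, 34, 68]. For each d | 68:
  d = 1: d(1) · μ(68/1) = 1 · 0 = 0
  d = 2: d(2) · μ(68/2) = 2 · 1 = 2
  d = 4: d(4) · μ(68/4) = 3 · -1 = -3
  d = 17: d(17) · μ(68/17) = 2 · 0 = 0
  d = 34: d(34) · μ(68/34) = 4 · -1 = -4
  d = 68: d(68) · μ(68/68) = 6 · 1 = 6
Summing: (d * μ)(68) = 0 + 2 + -3 + 0 + -4 + 6 = 1.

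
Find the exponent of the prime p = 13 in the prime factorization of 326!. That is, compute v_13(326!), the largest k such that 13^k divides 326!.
v_13(326!) = 26

Legendre's formula: v_p(n!) = Σ_{k ≥ 1} ⌊n / p^k⌋. For p = 13, n = 326, the terms are:
  ⌊326/13^1⌋ = ⌊326/13⌋ = 25
  ⌊326/13^2⌋ = ⌊326/169⌋ = 1
(the next term ⌊326/13^3⌋ = 0, terminating the sum). Summing: v_13(326!) = 25 + 1 = 26.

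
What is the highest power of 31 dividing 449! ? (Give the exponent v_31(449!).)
v_31(449!) = 14

Legendre's formula: v_p(n!) = Σ_{k ≥ 1} ⌊n / p^k⌋. For p = 31, n = 449, the terms are:
  ⌊449/31^1⌋ = ⌊449/31⌋ = 14
(the next term ⌊449/31^2⌋ = 0, terminating the sum). Summing: v_31(449!) = 14 = 14.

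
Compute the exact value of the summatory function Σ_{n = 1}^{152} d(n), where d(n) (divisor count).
Σ_{n ≤ 152} d(n) = 790

Compute d(n) for each 1 ≤ n ≤ 152: d(1) = 1, d(2) = 2, d(3) = 2, d(4) = 3, d(5) = 2, d(6) = 4, d(7) = 2, d(8) = 4, d(9) = 3, d(10) = 4, d(11) = 2, d(12) = 6, d(13) = 2, d(14) = 4, d(15) = 4, d(16) = 5, d(17) = 2, d(18) = 6, d(19) = 2, d(20) = 6, d(21) = 4, d(22) = 4, d(23) = 2, d(24) = 8, d(25) = 3, d(26) = 4, d(27) = 4, d(28) = 6, d(29) = 2, d(30) = 8, d(31) = 2, d(32) = 6, d(33) = 4, d(34) = 4, d(35) = 4, d(36) = 9, d(37) = 2, d(38) = 4, d(39) = 4, d(40) = 8, d(41) = 2, d(42) = 8, d(43) = 2, d(44) = 6, d(45) = 6, d(46) = 4, d(47) = 2, d(48) = 10, d(49) = 3, d(50) = 6, d(51) = 4, d(52) = 6, d(53) = 2, d(54) = 8, d(55) = 4, d(56) = 8, d(57) = 4, d(58) = 4, d(59) = 2, d(60) = 12, d(61) = 2, d(62) = 4, d(63) = 6, d(64) = 7, d(65) = 4, d(66) = 8, d(67) = 2, d(68) = 6, d(69) = 4, d(70) = 8, d(71) = 2, d(72) = 12, d(73) = 2, d(74) = 4, d(75) = 6, d(76) = 6, d(77) = 4, d(78) = 8, d(79) = 2, d(80) = 10, d(81) = 5, d(82) = 4, d(83) = 2, d(84) = 12, d(85) = 4, d(86) = 4, d(87) = 4, d(88) = 8, d(89) = 2, d(90) = 12, d(91) = 4, d(92) = 6, d(93) = 4, d(94) = 4, d(95) = 4, d(96) = 12, d(97) = 2, d(98) = 6, d(99) = 6, d(100) = 9, d(101) = 2, d(102) = 8, d(103) = 2, d(104) = 8, d(105) = 8, d(106) = 4, d(107) = 2, d(108) = 12, d(109) = 2, d(110) = 8, d(111) = 4, d(112) = 10, d(113) = 2, d(114) = 8, d(115) = 4, d(116) = 6, d(117) = 6, d(118) = 4, d(119) = 4, d(120) = 16, d(121) = 3, d(122) = 4, d(123) = 4, d(124) = 6, d(125) = 4, d(126) = 12, d(127) = 2, d(128) = 8, d(129) = 4, d(130) = 8, d(131) = 2, d(132) = 12, d(133) = 4, d(134) = 4, d(135) = 8, d(136) = 8, d(137) = 2, d(138) = 8, d(139) = 2, d(140) = 12, d(141) = 4, d(142) = 4, d(143) = 4, d(144) = 15, d(145) = 4, d(146) = 4, d(147) = 6, d(148) = 6, d(149) = 2, d(150) = 12, d(151) = 2, d(152) = 8. Summing all 152 values: 790. (Dirichlet's divisor formula: Σ_{n ≤ x} d(n) = x ln(x) + (2γ − 1) x + O(√x). For x = 152, the asymptotic estimate is ≈ 787.10.)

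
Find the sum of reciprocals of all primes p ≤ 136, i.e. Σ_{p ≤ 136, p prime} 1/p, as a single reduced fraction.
Σ 1/p = 980956909242278731029785409368357903506317057050081/525896479052627740771371797072411912900610967452630

π(136) = 32, so the primes ≤ 136 are [2, 3, 5, 7, 11, 13, 17, 19, 23, 29, 31, 37, 41, 43, 47, 53, 59, 61, 67, 71, 73, 79, 83, 89, 97, 101, 103, 107, 109, 113, 127, 131]. Summing 1/p over these primes: 980956909242278731029785409368357903506317057050081/525896479052627740771371797072411912900610967452630 ≈ 1.8653. Mertens estimate ln ln(136) + 0.2615 ≈ 1.8533.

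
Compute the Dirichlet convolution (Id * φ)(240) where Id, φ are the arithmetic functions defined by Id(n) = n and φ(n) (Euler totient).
(Id * φ)(240) = 2160

Divisors of 240: [1, 2, 3, 4, 5, 6, 8, 10, 12, 15, 16, 20, 24, 30, 40, 48, 60, 80, 120, 240]. For each d | 240:
  d = 1: Id(1) · φ(240/1) = 1 · 64 = 64
  d = 2: Id(2) · φ(240/2) = 2 · 32 = 64
  d = 3: Id(3) · φ(240/3) = 3 · 32 = 96
  d = 4: Id(4) · φ(240/4) = 4 · 16 = 64
  d = 5: Id(5) · φ(240/5) = 5 · 16 = 80
  d = 6: Id(6) · φ(240/6) = 6 · 16 = 96
  d = 8: Id(8) · φ(240/8) = 8 · 8 = 64
  d = 10: Id(10) · φ(240/10) = 10 · 8 = 80
  d = 12: Id(12) · φ(240/12) = 12 · 8 = 96
  d = 15: Id(15) · φ(240/15) = 15 · 8 = 120
  d = 16: Id(16) · φ(240/16) = 16 · 8 = 128
  d = 20: Id(20) · φ(240/20) = 20 · 4 = 80
  d = 24: Id(24) · φ(240/24) = 24 · 4 = 96
  d = 30: Id(30) · φ(240/30) = 30 · 4 = 120
  d = 40: Id(40) · φ(240/40) = 40 · 2 = 80
  d = 48: Id(48) · φ(240/48) = 48 · 4 = 192
  d = 60: Id(60) · φ(240/60) = 60 · 2 = 120
  d = 80: Id(80) · φ(240/80) = 80 · 2 = 160
  d = 120: Id(120) · φ(240/120) = 120 · 1 = 120
  d = 240: Id(240) · φ(240/240) = 240 · 1 = 240
Summing: (Id * φ)(240) = 64 + 64 + 96 + 64 + 80 + 96 + 64 + 80 + 96 + 120 + 128 + 80 + 96 + 120 + 80 + 192 + 120 + 160 + 120 + 240 = 2160.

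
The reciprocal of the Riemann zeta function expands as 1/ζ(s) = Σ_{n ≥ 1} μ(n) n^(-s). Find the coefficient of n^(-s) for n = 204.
μ(204) = 0

Factor n = 204 = 2^2 · 3 · 17. μ(n) = 0 if any exponent ≥ 2 (not squarefree); otherwise μ(n) = (−1)^{ω(n)} where ω(n) is the number of distinct prime factors. Applying: μ(204) = 0.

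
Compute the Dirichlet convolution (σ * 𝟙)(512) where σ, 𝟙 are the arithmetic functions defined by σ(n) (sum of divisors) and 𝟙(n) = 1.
(σ * 𝟙)(512) = 2036

Divisors of 512: [1, 2, 4, 8, 16, 32, 64, 128, 256, 512]. For each d | 512:
  d = 1: σ(1) · 𝟙(512/1) = 1 · 1 = 1
  d = 2: σ(2) · 𝟙(512/2) = 3 · 1 = 3
  d = 4: σ(4) · 𝟙(512/4) = 7 · 1 = 7
  d = 8: σ(8) · 𝟙(512/8) = 15 · 1 = 15
  d = 16: σ(16) · 𝟙(512/16) = 31 · 1 = 31
  d = 32: σ(32) · 𝟙(512/32) = 63 · 1 = 63
  d = 64: σ(64) · 𝟙(512/64) = 127 · 1 = 127
  d = 128: σ(128) · 𝟙(512/128) = 255 · 1 = 255
  d = 256: σ(256) · 𝟙(512/256) = 511 · 1 = 511
  d = 512: σ(512) · 𝟙(512/512) = 1023 · 1 = 1023
Summing: (σ * 𝟙)(512) = 1 + 3 + 7 + 15 + 31 + 63 + 127 + 255 + 511 + 1023 = 2036.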